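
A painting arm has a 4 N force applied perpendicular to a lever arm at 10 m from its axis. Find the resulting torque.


Given: F = 4 N, r = 10 m, angle = 90 deg (perpendicular)
Using tau = F * r * sin(90)
sin(90) = 1
tau = 4 * 10 * 1
tau = 40 Nm

40 Nm


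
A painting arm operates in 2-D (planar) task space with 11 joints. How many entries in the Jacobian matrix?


Given: task space dimension = 2, joints = 11
Jacobian is a 2 x 11 matrix
Total entries = rows * columns
Total = 2 * 11
Total = 22

22


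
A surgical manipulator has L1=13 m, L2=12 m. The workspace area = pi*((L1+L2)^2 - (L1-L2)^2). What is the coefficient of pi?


Given: L1 = 13, L2 = 12
(L1+L2)^2 = (25)^2 = 625
(L1-L2)^2 = (1)^2 = 1
Difference = 625 - 1 = 624
This equals 4*L1*L2 = 4*13*12 = 624
Workspace area = 624*pi

624


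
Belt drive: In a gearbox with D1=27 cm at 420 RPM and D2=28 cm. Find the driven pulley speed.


Given: D1 = 27 cm, w1 = 420 RPM, D2 = 28 cm
Using D1*w1 = D2*w2
w2 = D1*w1 / D2
w2 = 27*420 / 28
w2 = 11340 / 28
w2 = 405 RPM

405 RPM


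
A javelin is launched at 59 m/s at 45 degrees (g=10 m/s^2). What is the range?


Given: v0 = 59 m/s, theta = 45 deg, g = 10 m/s^2
sin(2*45) = sin(90) = 1
Using R = v0^2 * sin(2*theta) / g
R = 59^2 * 1 / 10
R = 3481 / 10
R = 3481/10 m

3481/10 m


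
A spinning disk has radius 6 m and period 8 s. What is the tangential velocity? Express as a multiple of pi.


Given: radius r = 6 m, period T = 8 s
Using v = 2*pi*r / T
v = 2*pi*6 / 8
v = 12*pi / 8
v = 3/2*pi m/s

3/2*pi m/s


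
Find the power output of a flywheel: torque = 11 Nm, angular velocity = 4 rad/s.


Given: tau = 11 Nm, omega = 4 rad/s
Using P = tau * omega
P = 11 * 4
P = 44 W

44 W


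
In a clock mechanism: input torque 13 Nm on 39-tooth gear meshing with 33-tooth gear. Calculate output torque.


Given: N1 = 39, N2 = 33, T1 = 13 Nm
Using T2/T1 = N2/N1
T2 = T1 * N2 / N1
T2 = 13 * 33 / 39
T2 = 429 / 39
T2 = 11 Nm

11 Nm


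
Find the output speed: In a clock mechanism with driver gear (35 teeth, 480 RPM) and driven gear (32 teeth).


Given: N1 = 35 teeth, w1 = 480 RPM, N2 = 32 teeth
Using N1*w1 = N2*w2
w2 = N1*w1 / N2
w2 = 35*480 / 32
w2 = 16800 / 32
w2 = 525 RPM

525 RPM


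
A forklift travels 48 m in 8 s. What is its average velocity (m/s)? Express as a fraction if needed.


Given: distance d = 48 m, time t = 8 s
Using v = d / t
v = 48 / 8
v = 6 m/s

6 m/s


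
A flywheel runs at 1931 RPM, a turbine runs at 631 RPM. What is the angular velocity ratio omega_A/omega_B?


Given: RPM_A = 1931, RPM_B = 631
omega = 2*pi*RPM/60, so omega_A/omega_B = RPM_A / RPM_B
omega_A/omega_B = 1931 / 631
omega_A/omega_B = 1931/631

1931/631


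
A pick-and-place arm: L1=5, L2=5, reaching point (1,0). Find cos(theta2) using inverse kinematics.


Given: L1 = 5, L2 = 5, target (x, y) = (1, 0)
Using cos(theta2) = (x^2 + y^2 - L1^2 - L2^2) / (2*L1*L2)
x^2 + y^2 = 1^2 + 0 = 1
L1^2 + L2^2 = 25 + 25 = 50
Numerator = 1 - 50 = -49
Denominator = 2*5*5 = 50
cos(theta2) = -49/50 = -49/50

-49/50


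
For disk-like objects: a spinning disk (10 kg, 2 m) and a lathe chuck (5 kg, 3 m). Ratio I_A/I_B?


Given: M1=10 kg, R1=2 m, M2=5 kg, R2=3 m
For a disk: I = (1/2)*M*R^2, so I_A/I_B = (M1*R1^2)/(M2*R2^2)
M1*R1^2 = 10*4 = 40
M2*R2^2 = 5*9 = 45
I_A/I_B = 40/45 = 8/9

8/9


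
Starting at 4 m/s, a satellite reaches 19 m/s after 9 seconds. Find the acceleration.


Given: initial velocity v0 = 4 m/s, final velocity v = 19 m/s, time t = 9 s
Using a = (v - v0) / t
a = (19 - 4) / 9
a = 15 / 9
a = 5/3 m/s^2

5/3 m/s^2


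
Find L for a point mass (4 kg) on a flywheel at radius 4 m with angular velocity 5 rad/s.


Given: m = 4 kg, r = 4 m, omega = 5 rad/s
For a point mass: I = m*r^2
I = 4*4^2 = 4*16 = 64
L = I*omega = 64*5
L = 320 kg*m^2/s

320 kg*m^2/s


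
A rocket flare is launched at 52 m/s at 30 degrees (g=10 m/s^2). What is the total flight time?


Given: v0 = 52 m/s, theta = 30 deg, g = 10 m/s^2
sin(30) = 1/2
Using T = 2*v0*sin(theta) / g
T = 2*52*1/2 / 10
T = 52 / 10
T = 26/5 s

26/5 s


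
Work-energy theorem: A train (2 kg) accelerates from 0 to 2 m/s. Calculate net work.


Given: m = 2 kg, v0 = 0 m/s, v = 2 m/s
Using W = (1/2)*m*(v^2 - v0^2)
v^2 = 2^2 = 4
v0^2 = 0^2 = 0
v^2 - v0^2 = 4 - 0 = 4
W = (1/2)*2*4 = 4 J

4 J


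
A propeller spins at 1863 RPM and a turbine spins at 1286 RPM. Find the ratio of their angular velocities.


Given: RPM_A = 1863, RPM_B = 1286
omega = 2*pi*RPM/60, so omega_A/omega_B = RPM_A / RPM_B
omega_A/omega_B = 1863 / 1286
omega_A/omega_B = 1863/1286

1863/1286


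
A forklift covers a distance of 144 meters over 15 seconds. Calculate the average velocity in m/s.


Given: distance d = 144 m, time t = 15 s
Using v = d / t
v = 144 / 15
v = 48/5 m/s

48/5 m/s


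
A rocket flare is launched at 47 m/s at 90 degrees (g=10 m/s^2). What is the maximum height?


Given: v0 = 47 m/s, theta = 90 deg, g = 10 m/s^2
sin^2(90) = 1
Using H = v0^2 * sin^2(theta) / (2*g)
H = 47^2 * 1 / (2*10)
H = 2209 * 1 / 20
H = 2209 / 20
H = 2209/20 m

2209/20 m


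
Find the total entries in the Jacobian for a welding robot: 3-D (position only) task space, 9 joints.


Given: task space dimension = 3, joints = 9
Jacobian is a 3 x 9 matrix
Total entries = rows * columns
Total = 3 * 9
Total = 27

27


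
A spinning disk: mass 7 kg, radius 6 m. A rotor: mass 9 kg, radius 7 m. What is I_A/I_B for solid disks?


Given: M1=7 kg, R1=6 m, M2=9 kg, R2=7 m
For a disk: I = (1/2)*M*R^2, so I_A/I_B = (M1*R1^2)/(M2*R2^2)
M1*R1^2 = 7*36 = 252
M2*R2^2 = 9*49 = 441
I_A/I_B = 252/441 = 4/7

4/7


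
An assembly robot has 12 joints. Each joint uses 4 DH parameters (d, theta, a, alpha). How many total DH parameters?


Given: 12 joints, 4 DH parameters per joint (d, theta, a, alpha)
Total DH parameters = number_of_joints * 4
Total = 12 * 4
Total = 48

48


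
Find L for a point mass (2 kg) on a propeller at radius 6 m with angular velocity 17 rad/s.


Given: m = 2 kg, r = 6 m, omega = 17 rad/s
For a point mass: I = m*r^2
I = 2*6^2 = 2*36 = 72
L = I*omega = 72*17
L = 1224 kg*m^2/s

1224 kg*m^2/s


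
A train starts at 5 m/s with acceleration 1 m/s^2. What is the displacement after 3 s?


Given: v0 = 5 m/s, a = 1 m/s^2, t = 3 s
Using s = v0*t + (1/2)*a*t^2
s = 5*3 + (1/2)*1*3^2
s = 15 + (1/2)*9
s = 15 + 9/2
s = 39/2

39/2 m


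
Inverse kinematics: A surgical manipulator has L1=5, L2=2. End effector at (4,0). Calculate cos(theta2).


Given: L1 = 5, L2 = 2, target (x, y) = (4, 0)
Using cos(theta2) = (x^2 + y^2 - L1^2 - L2^2) / (2*L1*L2)
x^2 + y^2 = 4^2 + 0 = 16
L1^2 + L2^2 = 25 + 4 = 29
Numerator = 16 - 29 = -13
Denominator = 2*5*2 = 20
cos(theta2) = -13/20 = -13/20

-13/20


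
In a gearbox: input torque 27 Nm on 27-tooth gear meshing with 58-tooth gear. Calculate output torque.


Given: N1 = 27, N2 = 58, T1 = 27 Nm
Using T2/T1 = N2/N1
T2 = T1 * N2 / N1
T2 = 27 * 58 / 27
T2 = 1566 / 27
T2 = 58 Nm

58 Nm


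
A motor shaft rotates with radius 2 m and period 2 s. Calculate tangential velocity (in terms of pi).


Given: radius r = 2 m, period T = 2 s
Using v = 2*pi*r / T
v = 2*pi*2 / 2
v = 4*pi / 2
v = 2*pi m/s

2*pi m/s


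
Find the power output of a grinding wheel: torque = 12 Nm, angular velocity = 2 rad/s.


Given: tau = 12 Nm, omega = 2 rad/s
Using P = tau * omega
P = 12 * 2
P = 24 W

24 W


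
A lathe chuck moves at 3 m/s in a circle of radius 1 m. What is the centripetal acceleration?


Given: v = 3 m/s, r = 1 m
Using a_c = v^2 / r
a_c = 3^2 / 1
a_c = 9 / 1
a_c = 9 m/s^2

9 m/s^2


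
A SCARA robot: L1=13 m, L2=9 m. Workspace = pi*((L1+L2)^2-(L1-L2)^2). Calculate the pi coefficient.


Given: L1 = 13, L2 = 9
(L1+L2)^2 = (22)^2 = 484
(L1-L2)^2 = (4)^2 = 16
Difference = 484 - 16 = 468
This equals 4*L1*L2 = 4*13*9 = 468
Workspace area = 468*pi

468


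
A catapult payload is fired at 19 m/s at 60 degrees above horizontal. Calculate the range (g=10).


Given: v0 = 19 m/s, theta = 60 deg, g = 10 m/s^2
sin(2*60) = sin(120) = sqrt(3)/2
Using R = v0^2 * sin(2*theta) / g
R = 19^2 * (sqrt(3)/2) / 10
R = 361 * sqrt(3) / 20
R = 361/20*sqrt(3) m

361/20*sqrt(3) m


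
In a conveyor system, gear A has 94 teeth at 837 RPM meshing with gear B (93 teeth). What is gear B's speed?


Given: N1 = 94 teeth, w1 = 837 RPM, N2 = 93 teeth
Using N1*w1 = N2*w2
w2 = N1*w1 / N2
w2 = 94*837 / 93
w2 = 78678 / 93
w2 = 846 RPM

846 RPM


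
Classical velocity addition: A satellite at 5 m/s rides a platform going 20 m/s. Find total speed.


Given: object velocity = 5 m/s, platform velocity = 20 m/s (same direction)
Using classical velocity addition: v_total = v_object + v_platform
v_total = 5 + 20
v_total = 25 m/s

25 m/s


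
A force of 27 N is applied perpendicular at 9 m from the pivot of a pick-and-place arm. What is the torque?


Given: F = 27 N, r = 9 m, angle = 90 deg (perpendicular)
Using tau = F * r * sin(90)
sin(90) = 1
tau = 27 * 9 * 1
tau = 243 Nm

243 Nm


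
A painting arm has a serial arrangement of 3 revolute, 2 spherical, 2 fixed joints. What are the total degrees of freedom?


Given: serial robot with 3 revolute, 2 spherical, 2 fixed joints
DOF contribution per joint type: revolute=1, prismatic=1, spherical=3, fixed=0
DOF = 3*1 + 2*3 + 2*0
DOF = 9

9


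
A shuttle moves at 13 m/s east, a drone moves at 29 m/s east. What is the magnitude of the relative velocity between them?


Given: v_A = 13 m/s east, v_B = 29 m/s east
Both move in the same direction; relative speed = |v_A - v_B|
|13 - 29| = |-16|
= 16 m/s

16 m/s


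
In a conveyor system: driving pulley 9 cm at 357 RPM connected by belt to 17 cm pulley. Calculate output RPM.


Given: D1 = 9 cm, w1 = 357 RPM, D2 = 17 cm
Using D1*w1 = D2*w2
w2 = D1*w1 / D2
w2 = 9*357 / 17
w2 = 3213 / 17
w2 = 189 RPM

189 RPM


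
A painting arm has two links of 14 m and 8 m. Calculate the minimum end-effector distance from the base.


Given: L1 = 14 m, L2 = 8 m
For a 2-link planar arm, min reach = |L1 - L2| (second link folded back)
Min reach = |14 - 8|
Min reach = 6 m

6 m


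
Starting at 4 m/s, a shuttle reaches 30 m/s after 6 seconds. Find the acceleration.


Given: initial velocity v0 = 4 m/s, final velocity v = 30 m/s, time t = 6 s
Using a = (v - v0) / t
a = (30 - 4) / 6
a = 26 / 6
a = 13/3 m/s^2

13/3 m/s^2


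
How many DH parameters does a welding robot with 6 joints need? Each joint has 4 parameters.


Given: 6 joints, 4 DH parameters per joint (d, theta, a, alpha)
Total DH parameters = number_of_joints * 4
Total = 6 * 4
Total = 24

24


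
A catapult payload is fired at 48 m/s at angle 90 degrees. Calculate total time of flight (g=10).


Given: v0 = 48 m/s, theta = 90 deg, g = 10 m/s^2
sin(90) = 1
Using T = 2*v0*sin(theta) / g
T = 2*48*1 / 10
T = 96 / 10
T = 48/5 s

48/5 s


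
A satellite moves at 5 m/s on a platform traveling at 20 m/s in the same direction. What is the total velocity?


Given: object velocity = 5 m/s, platform velocity = 20 m/s (same direction)
Using classical velocity addition: v_total = v_object + v_platform
v_total = 5 + 20
v_total = 25 m/s

25 m/s


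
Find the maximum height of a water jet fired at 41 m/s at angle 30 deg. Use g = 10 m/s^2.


Given: v0 = 41 m/s, theta = 30 deg, g = 10 m/s^2
sin^2(30) = 1/4
Using H = v0^2 * sin^2(theta) / (2*g)
H = 41^2 * 1/4 / (2*10)
H = 1681 * 1/4 / 20
H = 1681/4 / 20
H = 1681/80 m

1681/80 m


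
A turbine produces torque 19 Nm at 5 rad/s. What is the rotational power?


Given: tau = 19 Nm, omega = 5 rad/s
Using P = tau * omega
P = 19 * 5
P = 95 W

95 W


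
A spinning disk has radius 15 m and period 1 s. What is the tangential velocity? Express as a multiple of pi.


Given: radius r = 15 m, period T = 1 s
Using v = 2*pi*r / T
v = 2*pi*15 / 1
v = 30*pi / 1
v = 30*pi m/s

30*pi m/s


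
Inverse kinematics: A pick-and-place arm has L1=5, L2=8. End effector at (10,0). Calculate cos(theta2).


Given: L1 = 5, L2 = 8, target (x, y) = (10, 0)
Using cos(theta2) = (x^2 + y^2 - L1^2 - L2^2) / (2*L1*L2)
x^2 + y^2 = 10^2 + 0 = 100
L1^2 + L2^2 = 25 + 64 = 89
Numerator = 100 - 89 = 11
Denominator = 2*5*8 = 80
cos(theta2) = 11/80 = 11/80

11/80


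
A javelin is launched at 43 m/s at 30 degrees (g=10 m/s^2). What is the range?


Given: v0 = 43 m/s, theta = 30 deg, g = 10 m/s^2
sin(2*30) = sin(60) = sqrt(3)/2
Using R = v0^2 * sin(2*theta) / g
R = 43^2 * (sqrt(3)/2) / 10
R = 1849 * sqrt(3) / 20
R = 1849/20*sqrt(3) m

1849/20*sqrt(3) m


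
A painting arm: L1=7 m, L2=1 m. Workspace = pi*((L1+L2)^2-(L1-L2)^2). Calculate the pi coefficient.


Given: L1 = 7, L2 = 1
(L1+L2)^2 = (8)^2 = 64
(L1-L2)^2 = (6)^2 = 36
Difference = 64 - 36 = 28
This equals 4*L1*L2 = 4*7*1 = 28
Workspace area = 28*pi

28


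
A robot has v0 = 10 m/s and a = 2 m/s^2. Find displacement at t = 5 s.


Given: v0 = 10 m/s, a = 2 m/s^2, t = 5 s
Using s = v0*t + (1/2)*a*t^2
s = 10*5 + (1/2)*2*5^2
s = 50 + (1/2)*50
s = 50 + 25
s = 75

75 m


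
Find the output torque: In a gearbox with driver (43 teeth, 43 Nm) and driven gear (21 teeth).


Given: N1 = 43, N2 = 21, T1 = 43 Nm
Using T2/T1 = N2/N1
T2 = T1 * N2 / N1
T2 = 43 * 21 / 43
T2 = 903 / 43
T2 = 21 Nm

21 Nm


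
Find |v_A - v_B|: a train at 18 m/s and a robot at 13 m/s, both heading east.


Given: v_A = 18 m/s east, v_B = 13 m/s east
Both move in the same direction; relative speed = |v_A - v_B|
|18 - 13| = |5|
= 5 m/s

5 m/s


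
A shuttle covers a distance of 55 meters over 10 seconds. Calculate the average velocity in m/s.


Given: distance d = 55 m, time t = 10 s
Using v = d / t
v = 55 / 10
v = 11/2 m/s

11/2 m/s


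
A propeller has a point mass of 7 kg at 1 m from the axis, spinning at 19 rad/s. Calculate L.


Given: m = 7 kg, r = 1 m, omega = 19 rad/s
For a point mass: I = m*r^2
I = 7*1^2 = 7*1 = 7
L = I*omega = 7*19
L = 133 kg*m^2/s

133 kg*m^2/s


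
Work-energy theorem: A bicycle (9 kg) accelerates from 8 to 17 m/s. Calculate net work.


Given: m = 9 kg, v0 = 8 m/s, v = 17 m/s
Using W = (1/2)*m*(v^2 - v0^2)
v^2 = 17^2 = 289
v0^2 = 8^2 = 64
v^2 - v0^2 = 289 - 64 = 225
W = (1/2)*9*225 = 2025/2 J

2025/2 J


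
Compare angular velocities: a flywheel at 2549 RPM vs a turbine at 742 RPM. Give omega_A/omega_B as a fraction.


Given: RPM_A = 2549, RPM_B = 742
omega = 2*pi*RPM/60, so omega_A/omega_B = RPM_A / RPM_B
omega_A/omega_B = 2549 / 742
omega_A/omega_B = 2549/742

2549/742


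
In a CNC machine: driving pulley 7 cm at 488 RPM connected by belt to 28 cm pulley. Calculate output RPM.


Given: D1 = 7 cm, w1 = 488 RPM, D2 = 28 cm
Using D1*w1 = D2*w2
w2 = D1*w1 / D2
w2 = 7*488 / 28
w2 = 3416 / 28
w2 = 122 RPM

122 RPM


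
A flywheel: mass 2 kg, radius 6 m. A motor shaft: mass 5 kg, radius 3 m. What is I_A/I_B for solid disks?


Given: M1=2 kg, R1=6 m, M2=5 kg, R2=3 m
For a disk: I = (1/2)*M*R^2, so I_A/I_B = (M1*R1^2)/(M2*R2^2)
M1*R1^2 = 2*36 = 72
M2*R2^2 = 5*9 = 45
I_A/I_B = 72/45 = 8/5

8/5


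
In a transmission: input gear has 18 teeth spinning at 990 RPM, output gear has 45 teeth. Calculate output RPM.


Given: N1 = 18 teeth, w1 = 990 RPM, N2 = 45 teeth
Using N1*w1 = N2*w2
w2 = N1*w1 / N2
w2 = 18*990 / 45
w2 = 17820 / 45
w2 = 396 RPM

396 RPM


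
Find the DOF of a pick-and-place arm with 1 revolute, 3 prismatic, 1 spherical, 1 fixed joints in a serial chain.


Given: serial robot with 1 revolute, 3 prismatic, 1 spherical, 1 fixed joints
DOF contribution per joint type: revolute=1, prismatic=1, spherical=3, fixed=0
DOF = 1*1 + 3*1 + 1*3 + 1*0
DOF = 7

7


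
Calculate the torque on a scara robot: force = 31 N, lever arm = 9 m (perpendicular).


Given: F = 31 N, r = 9 m, angle = 90 deg (perpendicular)
Using tau = F * r * sin(90)
sin(90) = 1
tau = 31 * 9 * 1
tau = 279 Nm

279 Nm


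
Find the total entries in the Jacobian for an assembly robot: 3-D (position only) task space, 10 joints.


Given: task space dimension = 3, joints = 10
Jacobian is a 3 x 10 matrix
Total entries = rows * columns
Total = 3 * 10
Total = 30

30


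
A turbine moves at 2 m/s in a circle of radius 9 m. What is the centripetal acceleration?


Given: v = 2 m/s, r = 9 m
Using a_c = v^2 / r
a_c = 2^2 / 9
a_c = 4 / 9
a_c = 4/9 m/s^2

4/9 m/s^2


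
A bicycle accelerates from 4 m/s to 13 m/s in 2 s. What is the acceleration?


Given: initial velocity v0 = 4 m/s, final velocity v = 13 m/s, time t = 2 s
Using a = (v - v0) / t
a = (13 - 4) / 2
a = 9 / 2
a = 9/2 m/s^2

9/2 m/s^2


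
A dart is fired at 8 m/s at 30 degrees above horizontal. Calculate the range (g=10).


Given: v0 = 8 m/s, theta = 30 deg, g = 10 m/s^2
sin(2*30) = sin(60) = sqrt(3)/2
Using R = v0^2 * sin(2*theta) / g
R = 8^2 * (sqrt(3)/2) / 10
R = 64 * sqrt(3) / 20
R = 16/5*sqrt(3) m

16/5*sqrt(3) m


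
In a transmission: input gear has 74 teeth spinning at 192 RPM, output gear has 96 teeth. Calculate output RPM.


Given: N1 = 74 teeth, w1 = 192 RPM, N2 = 96 teeth
Using N1*w1 = N2*w2
w2 = N1*w1 / N2
w2 = 74*192 / 96
w2 = 14208 / 96
w2 = 148 RPM

148 RPM


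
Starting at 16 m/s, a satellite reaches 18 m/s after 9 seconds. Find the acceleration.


Given: initial velocity v0 = 16 m/s, final velocity v = 18 m/s, time t = 9 s
Using a = (v - v0) / t
a = (18 - 16) / 9
a = 2 / 9
a = 2/9 m/s^2

2/9 m/s^2


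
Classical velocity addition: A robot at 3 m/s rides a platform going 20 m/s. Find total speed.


Given: object velocity = 3 m/s, platform velocity = 20 m/s (same direction)
Using classical velocity addition: v_total = v_object + v_platform
v_total = 3 + 20
v_total = 23 m/s

23 m/s


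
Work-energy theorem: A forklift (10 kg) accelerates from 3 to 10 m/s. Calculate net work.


Given: m = 10 kg, v0 = 3 m/s, v = 10 m/s
Using W = (1/2)*m*(v^2 - v0^2)
v^2 = 10^2 = 100
v0^2 = 3^2 = 9
v^2 - v0^2 = 100 - 9 = 91
W = (1/2)*10*91 = 455 J

455 J


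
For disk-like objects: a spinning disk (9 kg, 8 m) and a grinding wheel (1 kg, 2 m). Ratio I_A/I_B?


Given: M1=9 kg, R1=8 m, M2=1 kg, R2=2 m
For a disk: I = (1/2)*M*R^2, so I_A/I_B = (M1*R1^2)/(M2*R2^2)
M1*R1^2 = 9*64 = 576
M2*R2^2 = 1*4 = 4
I_A/I_B = 576/4 = 144

144


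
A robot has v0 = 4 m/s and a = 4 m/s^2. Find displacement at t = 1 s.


Given: v0 = 4 m/s, a = 4 m/s^2, t = 1 s
Using s = v0*t + (1/2)*a*t^2
s = 4*1 + (1/2)*4*1^2
s = 4 + (1/2)*4
s = 4 + 2
s = 6

6 m


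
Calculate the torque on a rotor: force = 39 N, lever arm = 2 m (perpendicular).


Given: F = 39 N, r = 2 m, angle = 90 deg (perpendicular)
Using tau = F * r * sin(90)
sin(90) = 1
tau = 39 * 2 * 1
tau = 78 Nm

78 Nm


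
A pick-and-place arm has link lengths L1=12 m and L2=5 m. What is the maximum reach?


Given: L1 = 12 m, L2 = 5 m
For a 2-link planar arm, max reach = L1 + L2 (fully extended)
Max reach = 12 + 5
Max reach = 17 m

17 m


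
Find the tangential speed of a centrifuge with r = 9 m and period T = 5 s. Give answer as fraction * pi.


Given: radius r = 9 m, period T = 5 s
Using v = 2*pi*r / T
v = 2*pi*9 / 5
v = 18*pi / 5
v = 18/5*pi m/s

18/5*pi m/s


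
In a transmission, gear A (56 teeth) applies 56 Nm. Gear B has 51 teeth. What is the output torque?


Given: N1 = 56, N2 = 51, T1 = 56 Nm
Using T2/T1 = N2/N1
T2 = T1 * N2 / N1
T2 = 56 * 51 / 56
T2 = 2856 / 56
T2 = 51 Nm

51 Nm


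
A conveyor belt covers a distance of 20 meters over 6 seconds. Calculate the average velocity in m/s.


Given: distance d = 20 m, time t = 6 s
Using v = d / t
v = 20 / 6
v = 10/3 m/s

10/3 m/s


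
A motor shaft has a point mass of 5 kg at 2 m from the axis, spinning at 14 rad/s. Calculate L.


Given: m = 5 kg, r = 2 m, omega = 14 rad/s
For a point mass: I = m*r^2
I = 5*2^2 = 5*4 = 20
L = I*omega = 20*14
L = 280 kg*m^2/s

280 kg*m^2/s


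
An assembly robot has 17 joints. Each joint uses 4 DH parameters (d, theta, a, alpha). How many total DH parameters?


Given: 17 joints, 4 DH parameters per joint (d, theta, a, alpha)
Total DH parameters = number_of_joints * 4
Total = 17 * 4
Total = 68

68


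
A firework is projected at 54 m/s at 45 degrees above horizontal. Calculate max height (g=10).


Given: v0 = 54 m/s, theta = 45 deg, g = 10 m/s^2
sin^2(45) = 1/2
Using H = v0^2 * sin^2(theta) / (2*g)
H = 54^2 * 1/2 / (2*10)
H = 2916 * 1/2 / 20
H = 1458 / 20
H = 729/10 m

729/10 m


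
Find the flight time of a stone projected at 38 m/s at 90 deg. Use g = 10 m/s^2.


Given: v0 = 38 m/s, theta = 90 deg, g = 10 m/s^2
sin(90) = 1
Using T = 2*v0*sin(theta) / g
T = 2*38*1 / 10
T = 76 / 10
T = 38/5 s

38/5 s


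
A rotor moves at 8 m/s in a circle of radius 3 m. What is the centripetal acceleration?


Given: v = 8 m/s, r = 3 m
Using a_c = v^2 / r
a_c = 8^2 / 3
a_c = 64 / 3
a_c = 64/3 m/s^2

64/3 m/s^2


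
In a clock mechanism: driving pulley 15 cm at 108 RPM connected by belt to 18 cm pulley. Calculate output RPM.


Given: D1 = 15 cm, w1 = 108 RPM, D2 = 18 cm
Using D1*w1 = D2*w2
w2 = D1*w1 / D2
w2 = 15*108 / 18
w2 = 1620 / 18
w2 = 90 RPM

90 RPM


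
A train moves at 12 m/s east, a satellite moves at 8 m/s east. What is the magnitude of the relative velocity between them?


Given: v_A = 12 m/s east, v_B = 8 m/s east
Both move in the same direction; relative speed = |v_A - v_B|
|12 - 8| = |4|
= 4 m/s

4 m/s


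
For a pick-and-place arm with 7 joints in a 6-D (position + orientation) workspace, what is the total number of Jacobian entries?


Given: task space dimension = 6, joints = 7
Jacobian is a 6 x 7 matrix
Total entries = rows * columns
Total = 6 * 7
Total = 42

42


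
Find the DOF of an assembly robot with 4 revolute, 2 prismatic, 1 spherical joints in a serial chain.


Given: serial robot with 4 revolute, 2 prismatic, 1 spherical joints
DOF contribution per joint type: revolute=1, prismatic=1, spherical=3, fixed=0
DOF = 4*1 + 2*1 + 1*3
DOF = 9

9


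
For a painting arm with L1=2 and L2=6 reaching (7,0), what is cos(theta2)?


Given: L1 = 2, L2 = 6, target (x, y) = (7, 0)
Using cos(theta2) = (x^2 + y^2 - L1^2 - L2^2) / (2*L1*L2)
x^2 + y^2 = 7^2 + 0 = 49
L1^2 + L2^2 = 4 + 36 = 40
Numerator = 49 - 40 = 9
Denominator = 2*2*6 = 24
cos(theta2) = 9/24 = 3/8

3/8


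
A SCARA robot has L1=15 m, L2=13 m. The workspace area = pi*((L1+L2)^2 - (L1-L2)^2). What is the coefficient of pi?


Given: L1 = 15, L2 = 13
(L1+L2)^2 = (28)^2 = 784
(L1-L2)^2 = (2)^2 = 4
Difference = 784 - 4 = 780
This equals 4*L1*L2 = 4*15*13 = 780
Workspace area = 780*pi

780


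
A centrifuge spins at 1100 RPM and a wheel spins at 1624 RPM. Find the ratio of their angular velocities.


Given: RPM_A = 1100, RPM_B = 1624
omega = 2*pi*RPM/60, so omega_A/omega_B = RPM_A / RPM_B
omega_A/omega_B = 1100 / 1624
omega_A/omega_B = 275/406

275/406


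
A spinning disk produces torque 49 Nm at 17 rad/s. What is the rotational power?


Given: tau = 49 Nm, omega = 17 rad/s
Using P = tau * omega
P = 49 * 17
P = 833 W

833 W


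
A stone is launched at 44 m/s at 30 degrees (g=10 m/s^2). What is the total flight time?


Given: v0 = 44 m/s, theta = 30 deg, g = 10 m/s^2
sin(30) = 1/2
Using T = 2*v0*sin(theta) / g
T = 2*44*1/2 / 10
T = 44 / 10
T = 22/5 s

22/5 s


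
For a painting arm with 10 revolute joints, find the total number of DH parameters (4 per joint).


Given: 10 joints, 4 DH parameters per joint (d, theta, a, alpha)
Total DH parameters = number_of_joints * 4
Total = 10 * 4
Total = 40

40


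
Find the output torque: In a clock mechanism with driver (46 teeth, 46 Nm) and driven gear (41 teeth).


Given: N1 = 46, N2 = 41, T1 = 46 Nm
Using T2/T1 = N2/N1
T2 = T1 * N2 / N1
T2 = 46 * 41 / 46
T2 = 1886 / 46
T2 = 41 Nm

41 Nm


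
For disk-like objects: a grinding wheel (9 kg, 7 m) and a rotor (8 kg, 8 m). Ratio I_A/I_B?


Given: M1=9 kg, R1=7 m, M2=8 kg, R2=8 m
For a disk: I = (1/2)*M*R^2, so I_A/I_B = (M1*R1^2)/(M2*R2^2)
M1*R1^2 = 9*49 = 441
M2*R2^2 = 8*64 = 512
I_A/I_B = 441/512 = 441/512

441/512


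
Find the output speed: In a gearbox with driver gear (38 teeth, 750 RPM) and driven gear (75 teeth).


Given: N1 = 38 teeth, w1 = 750 RPM, N2 = 75 teeth
Using N1*w1 = N2*w2
w2 = N1*w1 / N2
w2 = 38*750 / 75
w2 = 28500 / 75
w2 = 380 RPM

380 RPM


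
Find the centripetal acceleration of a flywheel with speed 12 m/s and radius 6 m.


Given: v = 12 m/s, r = 6 m
Using a_c = v^2 / r
a_c = 12^2 / 6
a_c = 144 / 6
a_c = 24 m/s^2

24 m/s^2


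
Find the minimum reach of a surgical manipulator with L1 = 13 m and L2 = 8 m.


Given: L1 = 13 m, L2 = 8 m
For a 2-link planar arm, min reach = |L1 - L2| (second link folded back)
Min reach = |13 - 8|
Min reach = 5 m

5 m


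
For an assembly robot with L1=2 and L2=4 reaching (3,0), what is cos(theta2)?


Given: L1 = 2, L2 = 4, target (x, y) = (3, 0)
Using cos(theta2) = (x^2 + y^2 - L1^2 - L2^2) / (2*L1*L2)
x^2 + y^2 = 3^2 + 0 = 9
L1^2 + L2^2 = 4 + 16 = 20
Numerator = 9 - 20 = -11
Denominator = 2*2*4 = 16
cos(theta2) = -11/16 = -11/16

-11/16


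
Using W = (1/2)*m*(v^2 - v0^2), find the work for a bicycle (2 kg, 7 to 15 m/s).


Given: m = 2 kg, v0 = 7 m/s, v = 15 m/s
Using W = (1/2)*m*(v^2 - v0^2)
v^2 = 15^2 = 225
v0^2 = 7^2 = 49
v^2 - v0^2 = 225 - 49 = 176
W = (1/2)*2*176 = 176 J

176 J


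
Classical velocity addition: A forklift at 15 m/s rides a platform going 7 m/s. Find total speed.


Given: object velocity = 15 m/s, platform velocity = 7 m/s (same direction)
Using classical velocity addition: v_total = v_object + v_platform
v_total = 15 + 7
v_total = 22 m/s

22 m/s


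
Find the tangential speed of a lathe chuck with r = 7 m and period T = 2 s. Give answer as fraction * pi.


Given: radius r = 7 m, period T = 2 s
Using v = 2*pi*r / T
v = 2*pi*7 / 2
v = 14*pi / 2
v = 7*pi m/s

7*pi m/s


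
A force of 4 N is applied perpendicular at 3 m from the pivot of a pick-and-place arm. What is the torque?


Given: F = 4 N, r = 3 m, angle = 90 deg (perpendicular)
Using tau = F * r * sin(90)
sin(90) = 1
tau = 4 * 3 * 1
tau = 12 Nm

12 Nm


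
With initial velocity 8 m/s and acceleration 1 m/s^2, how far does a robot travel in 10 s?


Given: v0 = 8 m/s, a = 1 m/s^2, t = 10 s
Using s = v0*t + (1/2)*a*t^2
s = 8*10 + (1/2)*1*10^2
s = 80 + (1/2)*100
s = 80 + 50
s = 130

130 m


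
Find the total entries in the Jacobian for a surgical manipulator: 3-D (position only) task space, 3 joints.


Given: task space dimension = 3, joints = 3
Jacobian is a 3 x 3 matrix
Total entries = rows * columns
Total = 3 * 3
Total = 9

9


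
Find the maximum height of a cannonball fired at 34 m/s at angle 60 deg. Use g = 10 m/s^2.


Given: v0 = 34 m/s, theta = 60 deg, g = 10 m/s^2
sin^2(60) = 3/4
Using H = v0^2 * sin^2(theta) / (2*g)
H = 34^2 * 3/4 / (2*10)
H = 1156 * 3/4 / 20
H = 867 / 20
H = 867/20 m

867/20 m


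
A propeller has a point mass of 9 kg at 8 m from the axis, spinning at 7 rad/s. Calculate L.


Given: m = 9 kg, r = 8 m, omega = 7 rad/s
For a point mass: I = m*r^2
I = 9*8^2 = 9*64 = 576
L = I*omega = 576*7
L = 4032 kg*m^2/s

4032 kg*m^2/s


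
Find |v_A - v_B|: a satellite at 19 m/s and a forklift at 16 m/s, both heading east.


Given: v_A = 19 m/s east, v_B = 16 m/s east
Both move in the same direction; relative speed = |v_A - v_B|
|19 - 16| = |3|
= 3 m/s

3 m/s


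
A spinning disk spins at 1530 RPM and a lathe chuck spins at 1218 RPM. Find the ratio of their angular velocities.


Given: RPM_A = 1530, RPM_B = 1218
omega = 2*pi*RPM/60, so omega_A/omega_B = RPM_A / RPM_B
omega_A/omega_B = 1530 / 1218
omega_A/omega_B = 255/203

255/203


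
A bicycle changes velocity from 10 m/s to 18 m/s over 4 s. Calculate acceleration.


Given: initial velocity v0 = 10 m/s, final velocity v = 18 m/s, time t = 4 s
Using a = (v - v0) / t
a = (18 - 10) / 4
a = 8 / 4
a = 2 m/s^2

2 m/s^2


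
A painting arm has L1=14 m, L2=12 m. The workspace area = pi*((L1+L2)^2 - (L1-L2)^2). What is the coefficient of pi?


Given: L1 = 14, L2 = 12
(L1+L2)^2 = (26)^2 = 676
(L1-L2)^2 = (2)^2 = 4
Difference = 676 - 4 = 672
This equals 4*L1*L2 = 4*14*12 = 672
Workspace area = 672*pi

672


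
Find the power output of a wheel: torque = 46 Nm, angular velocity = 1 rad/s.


Given: tau = 46 Nm, omega = 1 rad/s
Using P = tau * omega
P = 46 * 1
P = 46 W

46 W


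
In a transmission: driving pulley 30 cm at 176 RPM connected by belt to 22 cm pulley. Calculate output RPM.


Given: D1 = 30 cm, w1 = 176 RPM, D2 = 22 cm
Using D1*w1 = D2*w2
w2 = D1*w1 / D2
w2 = 30*176 / 22
w2 = 5280 / 22
w2 = 240 RPM

240 RPM


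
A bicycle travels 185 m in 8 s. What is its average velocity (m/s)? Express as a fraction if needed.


Given: distance d = 185 m, time t = 8 s
Using v = d / t
v = 185 / 8
v = 185/8 m/s

185/8 m/s


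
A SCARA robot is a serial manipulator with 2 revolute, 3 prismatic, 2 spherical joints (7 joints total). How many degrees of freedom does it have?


Given: serial robot with 2 revolute, 3 prismatic, 2 spherical joints
DOF contribution per joint type: revolute=1, prismatic=1, spherical=3, fixed=0
DOF = 2*1 + 3*1 + 2*3
DOF = 11

11


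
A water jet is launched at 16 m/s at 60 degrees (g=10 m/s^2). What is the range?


Given: v0 = 16 m/s, theta = 60 deg, g = 10 m/s^2
sin(2*60) = sin(120) = sqrt(3)/2
Using R = v0^2 * sin(2*theta) / g
R = 16^2 * (sqrt(3)/2) / 10
R = 256 * sqrt(3) / 20
R = 64/5*sqrt(3) m

64/5*sqrt(3) m


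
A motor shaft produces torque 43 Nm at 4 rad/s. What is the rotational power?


Given: tau = 43 Nm, omega = 4 rad/s
Using P = tau * omega
P = 43 * 4
P = 172 W

172 W


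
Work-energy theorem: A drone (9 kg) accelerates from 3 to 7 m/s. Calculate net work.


Given: m = 9 kg, v0 = 3 m/s, v = 7 m/s
Using W = (1/2)*m*(v^2 - v0^2)
v^2 = 7^2 = 49
v0^2 = 3^2 = 9
v^2 - v0^2 = 49 - 9 = 40
W = (1/2)*9*40 = 180 J

180 J


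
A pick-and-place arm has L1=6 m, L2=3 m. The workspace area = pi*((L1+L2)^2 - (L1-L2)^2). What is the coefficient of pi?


Given: L1 = 6, L2 = 3
(L1+L2)^2 = (9)^2 = 81
(L1-L2)^2 = (3)^2 = 9
Difference = 81 - 9 = 72
This equals 4*L1*L2 = 4*6*3 = 72
Workspace area = 72*pi

72


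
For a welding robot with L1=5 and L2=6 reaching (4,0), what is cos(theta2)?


Given: L1 = 5, L2 = 6, target (x, y) = (4, 0)
Using cos(theta2) = (x^2 + y^2 - L1^2 - L2^2) / (2*L1*L2)
x^2 + y^2 = 4^2 + 0 = 16
L1^2 + L2^2 = 25 + 36 = 61
Numerator = 16 - 61 = -45
Denominator = 2*5*6 = 60
cos(theta2) = -45/60 = -3/4

-3/4


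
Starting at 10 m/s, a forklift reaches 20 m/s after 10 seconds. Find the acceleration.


Given: initial velocity v0 = 10 m/s, final velocity v = 20 m/s, time t = 10 s
Using a = (v - v0) / t
a = (20 - 10) / 10
a = 10 / 10
a = 1 m/s^2

1 m/s^2


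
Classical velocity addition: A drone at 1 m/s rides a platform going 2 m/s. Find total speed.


Given: object velocity = 1 m/s, platform velocity = 2 m/s (same direction)
Using classical velocity addition: v_total = v_object + v_platform
v_total = 1 + 2
v_total = 3 m/s

3 m/s


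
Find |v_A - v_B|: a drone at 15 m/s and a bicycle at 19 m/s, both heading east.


Given: v_A = 15 m/s east, v_B = 19 m/s east
Both move in the same direction; relative speed = |v_A - v_B|
|15 - 19| = |-4|
= 4 m/s

4 m/s


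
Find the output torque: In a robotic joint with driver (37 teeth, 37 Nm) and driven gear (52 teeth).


Given: N1 = 37, N2 = 52, T1 = 37 Nm
Using T2/T1 = N2/N1
T2 = T1 * N2 / N1
T2 = 37 * 52 / 37
T2 = 1924 / 37
T2 = 52 Nm

52 Nm


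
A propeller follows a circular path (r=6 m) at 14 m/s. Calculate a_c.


Given: v = 14 m/s, r = 6 m
Using a_c = v^2 / r
a_c = 14^2 / 6
a_c = 196 / 6
a_c = 98/3 m/s^2

98/3 m/s^2


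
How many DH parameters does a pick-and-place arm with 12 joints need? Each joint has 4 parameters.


Given: 12 joints, 4 DH parameters per joint (d, theta, a, alpha)
Total DH parameters = number_of_joints * 4
Total = 12 * 4
Total = 48

48


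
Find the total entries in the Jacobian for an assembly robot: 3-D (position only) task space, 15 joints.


Given: task space dimension = 3, joints = 15
Jacobian is a 3 x 15 matrix
Total entries = rows * columns
Total = 3 * 15
Total = 45

45


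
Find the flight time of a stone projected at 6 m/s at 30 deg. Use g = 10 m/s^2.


Given: v0 = 6 m/s, theta = 30 deg, g = 10 m/s^2
sin(30) = 1/2
Using T = 2*v0*sin(theta) / g
T = 2*6*1/2 / 10
T = 6 / 10
T = 3/5 s

3/5 s


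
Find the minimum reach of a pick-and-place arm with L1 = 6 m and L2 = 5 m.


Given: L1 = 6 m, L2 = 5 m
For a 2-link planar arm, min reach = |L1 - L2| (second link folded back)
Min reach = |6 - 5|
Min reach = 1 m

1 m


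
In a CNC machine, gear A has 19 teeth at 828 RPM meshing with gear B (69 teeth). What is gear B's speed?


Given: N1 = 19 teeth, w1 = 828 RPM, N2 = 69 teeth
Using N1*w1 = N2*w2
w2 = N1*w1 / N2
w2 = 19*828 / 69
w2 = 15732 / 69
w2 = 228 RPM

228 RPM


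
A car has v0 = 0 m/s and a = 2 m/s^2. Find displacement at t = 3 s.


Given: v0 = 0 m/s, a = 2 m/s^2, t = 3 s
Using s = v0*t + (1/2)*a*t^2
s = 0*3 + (1/2)*2*3^2
s = 0 + (1/2)*18
s = 0 + 9
s = 9

9 m


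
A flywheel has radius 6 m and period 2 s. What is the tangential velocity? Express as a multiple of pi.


Given: radius r = 6 m, period T = 2 s
Using v = 2*pi*r / T
v = 2*pi*6 / 2
v = 12*pi / 2
v = 6*pi m/s

6*pi m/s


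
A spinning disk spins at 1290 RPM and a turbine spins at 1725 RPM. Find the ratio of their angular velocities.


Given: RPM_A = 1290, RPM_B = 1725
omega = 2*pi*RPM/60, so omega_A/omega_B = RPM_A / RPM_B
omega_A/omega_B = 1290 / 1725
omega_A/omega_B = 86/115

86/115


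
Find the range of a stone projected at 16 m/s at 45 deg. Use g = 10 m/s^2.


Given: v0 = 16 m/s, theta = 45 deg, g = 10 m/s^2
sin(2*45) = sin(90) = 1
Using R = v0^2 * sin(2*theta) / g
R = 16^2 * 1 / 10
R = 256 / 10
R = 128/5 m

128/5 m


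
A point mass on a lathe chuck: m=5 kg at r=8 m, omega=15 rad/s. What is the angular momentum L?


Given: m = 5 kg, r = 8 m, omega = 15 rad/s
For a point mass: I = m*r^2
I = 5*8^2 = 5*64 = 320
L = I*omega = 320*15
L = 4800 kg*m^2/s

4800 kg*m^2/s


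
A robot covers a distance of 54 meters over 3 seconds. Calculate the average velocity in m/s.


Given: distance d = 54 m, time t = 3 s
Using v = d / t
v = 54 / 3
v = 18 m/s

18 m/s


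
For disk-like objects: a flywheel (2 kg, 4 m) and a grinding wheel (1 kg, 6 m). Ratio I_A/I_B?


Given: M1=2 kg, R1=4 m, M2=1 kg, R2=6 m
For a disk: I = (1/2)*M*R^2, so I_A/I_B = (M1*R1^2)/(M2*R2^2)
M1*R1^2 = 2*16 = 32
M2*R2^2 = 1*36 = 36
I_A/I_B = 32/36 = 8/9

8/9


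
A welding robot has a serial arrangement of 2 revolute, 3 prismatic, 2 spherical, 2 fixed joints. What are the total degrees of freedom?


Given: serial robot with 2 revolute, 3 prismatic, 2 spherical, 2 fixed joints
DOF contribution per joint type: revolute=1, prismatic=1, spherical=3, fixed=0
DOF = 2*1 + 3*1 + 2*3 + 2*0
DOF = 11

11


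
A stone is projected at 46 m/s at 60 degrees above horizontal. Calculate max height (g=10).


Given: v0 = 46 m/s, theta = 60 deg, g = 10 m/s^2
sin^2(60) = 3/4
Using H = v0^2 * sin^2(theta) / (2*g)
H = 46^2 * 3/4 / (2*10)
H = 2116 * 3/4 / 20
H = 1587 / 20
H = 1587/20 m

1587/20 m


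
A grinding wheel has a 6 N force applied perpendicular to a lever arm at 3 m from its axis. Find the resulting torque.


Given: F = 6 N, r = 3 m, angle = 90 deg (perpendicular)
Using tau = F * r * sin(90)
sin(90) = 1
tau = 6 * 3 * 1
tau = 18 Nm

18 Nm


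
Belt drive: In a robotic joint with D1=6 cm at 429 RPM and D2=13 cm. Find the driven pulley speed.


Given: D1 = 6 cm, w1 = 429 RPM, D2 = 13 cm
Using D1*w1 = D2*w2
w2 = D1*w1 / D2
w2 = 6*429 / 13
w2 = 2574 / 13
w2 = 198 RPM

198 RPM


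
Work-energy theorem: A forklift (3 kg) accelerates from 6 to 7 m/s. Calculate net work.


Given: m = 3 kg, v0 = 6 m/s, v = 7 m/s
Using W = (1/2)*m*(v^2 - v0^2)
v^2 = 7^2 = 49
v0^2 = 6^2 = 36
v^2 - v0^2 = 49 - 36 = 13
W = (1/2)*3*13 = 39/2 J

39/2 J


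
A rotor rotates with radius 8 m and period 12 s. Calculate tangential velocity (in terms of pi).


Given: radius r = 8 m, period T = 12 s
Using v = 2*pi*r / T
v = 2*pi*8 / 12
v = 16*pi / 12
v = 4/3*pi m/s

4/3*pi m/s


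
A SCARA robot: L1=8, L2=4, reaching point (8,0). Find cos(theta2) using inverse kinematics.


Given: L1 = 8, L2 = 4, target (x, y) = (8, 0)
Using cos(theta2) = (x^2 + y^2 - L1^2 - L2^2) / (2*L1*L2)
x^2 + y^2 = 8^2 + 0 = 64
L1^2 + L2^2 = 64 + 16 = 80
Numerator = 64 - 80 = -16
Denominator = 2*8*4 = 64
cos(theta2) = -16/64 = -1/4

-1/4


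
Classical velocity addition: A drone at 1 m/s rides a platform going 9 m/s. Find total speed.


Given: object velocity = 1 m/s, platform velocity = 9 m/s (same direction)
Using classical velocity addition: v_total = v_object + v_platform
v_total = 1 + 9
v_total = 10 m/s

10 m/s


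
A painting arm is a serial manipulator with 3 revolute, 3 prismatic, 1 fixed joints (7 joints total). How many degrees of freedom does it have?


Given: serial robot with 3 revolute, 3 prismatic, 1 fixed joints
DOF contribution per joint type: revolute=1, prismatic=1, spherical=3, fixed=0
DOF = 3*1 + 3*1 + 1*0
DOF = 6

6


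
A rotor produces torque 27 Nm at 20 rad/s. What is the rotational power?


Given: tau = 27 Nm, omega = 20 rad/s
Using P = tau * omega
P = 27 * 20
P = 540 W

540 W


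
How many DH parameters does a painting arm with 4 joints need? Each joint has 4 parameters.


Given: 4 joints, 4 DH parameters per joint (d, theta, a, alpha)
Total DH parameters = number_of_joints * 4
Total = 4 * 4
Total = 16

16


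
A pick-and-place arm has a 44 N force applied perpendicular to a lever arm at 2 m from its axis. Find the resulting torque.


Given: F = 44 N, r = 2 m, angle = 90 deg (perpendicular)
Using tau = F * r * sin(90)
sin(90) = 1
tau = 44 * 2 * 1
tau = 88 Nm

88 Nm


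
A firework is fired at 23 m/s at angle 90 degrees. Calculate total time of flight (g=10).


Given: v0 = 23 m/s, theta = 90 deg, g = 10 m/s^2
sin(90) = 1
Using T = 2*v0*sin(theta) / g
T = 2*23*1 / 10
T = 46 / 10
T = 23/5 s

23/5 s


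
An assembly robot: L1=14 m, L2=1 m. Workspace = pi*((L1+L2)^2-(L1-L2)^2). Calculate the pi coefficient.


Given: L1 = 14, L2 = 1
(L1+L2)^2 = (15)^2 = 225
(L1-L2)^2 = (13)^2 = 169
Difference = 225 - 169 = 56
This equals 4*L1*L2 = 4*14*1 = 56
Workspace area = 56*pi

56


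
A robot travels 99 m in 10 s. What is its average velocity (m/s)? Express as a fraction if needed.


Given: distance d = 99 m, time t = 10 s
Using v = d / t
v = 99 / 10
v = 99/10 m/s

99/10 m/s


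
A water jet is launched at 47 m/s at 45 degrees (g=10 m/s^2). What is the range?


Given: v0 = 47 m/s, theta = 45 deg, g = 10 m/s^2
sin(2*45) = sin(90) = 1
Using R = v0^2 * sin(2*theta) / g
R = 47^2 * 1 / 10
R = 2209 / 10
R = 2209/10 m

2209/10 m


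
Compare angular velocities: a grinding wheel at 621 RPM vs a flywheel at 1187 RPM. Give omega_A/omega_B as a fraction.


Given: RPM_A = 621, RPM_B = 1187
omega = 2*pi*RPM/60, so omega_A/omega_B = RPM_A / RPM_B
omega_A/omega_B = 621 / 1187
omega_A/omega_B = 621/1187

621/1187


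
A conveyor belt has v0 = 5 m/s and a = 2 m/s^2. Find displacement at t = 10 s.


Given: v0 = 5 m/s, a = 2 m/s^2, t = 10 s
Using s = v0*t + (1/2)*a*t^2
s = 5*10 + (1/2)*2*10^2
s = 50 + (1/2)*200
s = 50 + 100
s = 150

150 m


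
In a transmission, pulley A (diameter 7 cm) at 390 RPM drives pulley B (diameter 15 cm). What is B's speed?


Given: D1 = 7 cm, w1 = 390 RPM, D2 = 15 cm
Using D1*w1 = D2*w2
w2 = D1*w1 / D2
w2 = 7*390 / 15
w2 = 2730 / 15
w2 = 182 RPM

182 RPM


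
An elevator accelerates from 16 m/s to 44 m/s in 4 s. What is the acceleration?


Given: initial velocity v0 = 16 m/s, final velocity v = 44 m/s, time t = 4 s
Using a = (v - v0) / t
a = (44 - 16) / 4
a = 28 / 4
a = 7 m/s^2

7 m/s^2


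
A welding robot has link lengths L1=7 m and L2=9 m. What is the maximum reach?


Given: L1 = 7 m, L2 = 9 m
For a 2-link planar arm, max reach = L1 + L2 (fully extended)
Max reach = 7 + 9
Max reach = 16 m

16 m
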